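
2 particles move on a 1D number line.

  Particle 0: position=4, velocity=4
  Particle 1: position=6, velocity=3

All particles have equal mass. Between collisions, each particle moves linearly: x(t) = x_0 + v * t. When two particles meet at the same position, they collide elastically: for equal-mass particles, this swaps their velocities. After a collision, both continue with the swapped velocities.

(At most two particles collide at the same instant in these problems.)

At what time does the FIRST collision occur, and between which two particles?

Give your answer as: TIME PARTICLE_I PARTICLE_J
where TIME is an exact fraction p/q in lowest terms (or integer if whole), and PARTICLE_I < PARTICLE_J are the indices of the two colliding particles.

Pair (0,1): pos 4,6 vel 4,3 -> gap=2, closing at 1/unit, collide at t=2
Earliest collision: t=2 between 0 and 1

Answer: 2 0 1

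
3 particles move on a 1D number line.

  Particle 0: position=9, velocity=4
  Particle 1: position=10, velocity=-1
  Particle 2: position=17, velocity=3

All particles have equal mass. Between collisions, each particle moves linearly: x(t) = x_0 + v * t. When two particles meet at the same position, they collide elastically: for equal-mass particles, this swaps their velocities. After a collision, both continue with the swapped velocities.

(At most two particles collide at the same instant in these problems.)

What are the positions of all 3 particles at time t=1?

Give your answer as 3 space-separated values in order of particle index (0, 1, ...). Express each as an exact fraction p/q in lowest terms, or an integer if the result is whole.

Collision at t=1/5: particles 0 and 1 swap velocities; positions: p0=49/5 p1=49/5 p2=88/5; velocities now: v0=-1 v1=4 v2=3
Advance to t=1 (no further collisions before then); velocities: v0=-1 v1=4 v2=3; positions = 9 13 20

Answer: 9 13 20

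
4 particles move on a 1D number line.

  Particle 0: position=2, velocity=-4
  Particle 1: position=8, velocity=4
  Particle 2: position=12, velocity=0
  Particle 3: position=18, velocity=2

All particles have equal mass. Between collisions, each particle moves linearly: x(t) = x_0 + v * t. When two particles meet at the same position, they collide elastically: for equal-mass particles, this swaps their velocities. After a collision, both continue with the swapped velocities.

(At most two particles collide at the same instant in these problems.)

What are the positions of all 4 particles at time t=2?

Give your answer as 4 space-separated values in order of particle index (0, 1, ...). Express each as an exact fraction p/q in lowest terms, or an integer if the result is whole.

Collision at t=1: particles 1 and 2 swap velocities; positions: p0=-2 p1=12 p2=12 p3=20; velocities now: v0=-4 v1=0 v2=4 v3=2
Advance to t=2 (no further collisions before then); velocities: v0=-4 v1=0 v2=4 v3=2; positions = -6 12 16 22

Answer: -6 12 16 22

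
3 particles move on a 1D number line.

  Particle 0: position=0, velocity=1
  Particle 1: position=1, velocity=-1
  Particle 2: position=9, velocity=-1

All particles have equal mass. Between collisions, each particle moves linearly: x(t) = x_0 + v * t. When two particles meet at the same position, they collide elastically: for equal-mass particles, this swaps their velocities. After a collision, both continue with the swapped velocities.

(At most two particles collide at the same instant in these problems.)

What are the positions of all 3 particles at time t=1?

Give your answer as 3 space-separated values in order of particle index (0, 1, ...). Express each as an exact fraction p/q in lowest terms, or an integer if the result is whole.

Collision at t=1/2: particles 0 and 1 swap velocities; positions: p0=1/2 p1=1/2 p2=17/2; velocities now: v0=-1 v1=1 v2=-1
Advance to t=1 (no further collisions before then); velocities: v0=-1 v1=1 v2=-1; positions = 0 1 8

Answer: 0 1 8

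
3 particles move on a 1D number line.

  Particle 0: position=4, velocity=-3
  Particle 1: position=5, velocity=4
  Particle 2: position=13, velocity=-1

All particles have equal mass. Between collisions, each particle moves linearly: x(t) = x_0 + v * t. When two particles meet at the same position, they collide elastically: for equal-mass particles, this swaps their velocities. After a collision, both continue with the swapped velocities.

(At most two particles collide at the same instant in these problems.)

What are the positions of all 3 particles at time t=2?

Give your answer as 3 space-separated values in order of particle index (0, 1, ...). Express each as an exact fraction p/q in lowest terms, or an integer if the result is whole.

Collision at t=8/5: particles 1 and 2 swap velocities; positions: p0=-4/5 p1=57/5 p2=57/5; velocities now: v0=-3 v1=-1 v2=4
Advance to t=2 (no further collisions before then); velocities: v0=-3 v1=-1 v2=4; positions = -2 11 13

Answer: -2 11 13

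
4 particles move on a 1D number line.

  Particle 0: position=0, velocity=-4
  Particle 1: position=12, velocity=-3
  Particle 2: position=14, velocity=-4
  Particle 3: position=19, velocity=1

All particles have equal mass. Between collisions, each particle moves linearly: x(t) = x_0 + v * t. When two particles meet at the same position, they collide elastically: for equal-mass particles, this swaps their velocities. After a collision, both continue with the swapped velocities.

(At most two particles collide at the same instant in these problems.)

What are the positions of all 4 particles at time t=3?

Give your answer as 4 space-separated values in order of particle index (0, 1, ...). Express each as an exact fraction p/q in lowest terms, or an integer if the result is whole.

Answer: -12 2 3 22

Derivation:
Collision at t=2: particles 1 and 2 swap velocities; positions: p0=-8 p1=6 p2=6 p3=21; velocities now: v0=-4 v1=-4 v2=-3 v3=1
Advance to t=3 (no further collisions before then); velocities: v0=-4 v1=-4 v2=-3 v3=1; positions = -12 2 3 22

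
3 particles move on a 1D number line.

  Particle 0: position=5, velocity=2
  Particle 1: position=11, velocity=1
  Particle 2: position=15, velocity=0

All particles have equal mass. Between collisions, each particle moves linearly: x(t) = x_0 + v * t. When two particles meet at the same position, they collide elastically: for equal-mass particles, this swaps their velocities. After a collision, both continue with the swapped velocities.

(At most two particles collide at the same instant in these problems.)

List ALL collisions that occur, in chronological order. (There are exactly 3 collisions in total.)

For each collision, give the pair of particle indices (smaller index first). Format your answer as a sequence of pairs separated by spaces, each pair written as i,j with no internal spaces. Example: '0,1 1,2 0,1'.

Answer: 1,2 0,1 1,2

Derivation:
Collision at t=4: particles 1 and 2 swap velocities; positions: p0=13 p1=15 p2=15; velocities now: v0=2 v1=0 v2=1
Collision at t=5: particles 0 and 1 swap velocities; positions: p0=15 p1=15 p2=16; velocities now: v0=0 v1=2 v2=1
Collision at t=6: particles 1 and 2 swap velocities; positions: p0=15 p1=17 p2=17; velocities now: v0=0 v1=1 v2=2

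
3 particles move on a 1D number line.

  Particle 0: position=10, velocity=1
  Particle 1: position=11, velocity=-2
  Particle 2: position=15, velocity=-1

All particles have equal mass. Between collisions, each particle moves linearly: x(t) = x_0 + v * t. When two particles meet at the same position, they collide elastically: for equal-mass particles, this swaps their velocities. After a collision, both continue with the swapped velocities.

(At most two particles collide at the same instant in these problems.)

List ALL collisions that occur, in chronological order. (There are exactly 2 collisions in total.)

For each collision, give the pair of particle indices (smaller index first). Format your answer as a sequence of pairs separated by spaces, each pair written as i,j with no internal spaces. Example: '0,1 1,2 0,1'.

Collision at t=1/3: particles 0 and 1 swap velocities; positions: p0=31/3 p1=31/3 p2=44/3; velocities now: v0=-2 v1=1 v2=-1
Collision at t=5/2: particles 1 and 2 swap velocities; positions: p0=6 p1=25/2 p2=25/2; velocities now: v0=-2 v1=-1 v2=1

Answer: 0,1 1,2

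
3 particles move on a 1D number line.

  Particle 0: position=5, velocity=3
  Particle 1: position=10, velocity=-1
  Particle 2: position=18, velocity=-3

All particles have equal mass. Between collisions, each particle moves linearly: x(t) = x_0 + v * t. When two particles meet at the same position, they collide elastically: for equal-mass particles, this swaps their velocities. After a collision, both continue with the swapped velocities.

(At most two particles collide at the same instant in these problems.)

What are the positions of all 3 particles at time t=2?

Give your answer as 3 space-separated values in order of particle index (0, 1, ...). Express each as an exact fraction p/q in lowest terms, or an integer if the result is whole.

Answer: 8 11 12

Derivation:
Collision at t=5/4: particles 0 and 1 swap velocities; positions: p0=35/4 p1=35/4 p2=57/4; velocities now: v0=-1 v1=3 v2=-3
Advance to t=2 (no further collisions before then); velocities: v0=-1 v1=3 v2=-3; positions = 8 11 12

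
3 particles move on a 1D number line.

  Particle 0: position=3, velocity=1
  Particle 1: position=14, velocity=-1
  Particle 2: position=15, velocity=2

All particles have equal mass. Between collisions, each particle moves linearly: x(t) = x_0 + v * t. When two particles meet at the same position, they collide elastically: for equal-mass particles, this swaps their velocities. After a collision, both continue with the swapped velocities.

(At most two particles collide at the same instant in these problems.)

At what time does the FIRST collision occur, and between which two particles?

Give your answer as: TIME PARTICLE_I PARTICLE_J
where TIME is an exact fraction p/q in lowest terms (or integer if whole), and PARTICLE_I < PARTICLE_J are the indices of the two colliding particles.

Pair (0,1): pos 3,14 vel 1,-1 -> gap=11, closing at 2/unit, collide at t=11/2
Pair (1,2): pos 14,15 vel -1,2 -> not approaching (rel speed -3 <= 0)
Earliest collision: t=11/2 between 0 and 1

Answer: 11/2 0 1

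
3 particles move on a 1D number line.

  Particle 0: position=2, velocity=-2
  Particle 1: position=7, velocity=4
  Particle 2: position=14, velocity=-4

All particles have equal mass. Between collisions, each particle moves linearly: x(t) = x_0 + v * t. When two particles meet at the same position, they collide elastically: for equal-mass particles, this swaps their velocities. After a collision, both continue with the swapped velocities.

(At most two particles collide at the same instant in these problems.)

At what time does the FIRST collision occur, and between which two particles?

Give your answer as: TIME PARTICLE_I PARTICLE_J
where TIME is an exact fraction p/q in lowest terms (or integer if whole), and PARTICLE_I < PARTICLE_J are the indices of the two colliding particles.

Pair (0,1): pos 2,7 vel -2,4 -> not approaching (rel speed -6 <= 0)
Pair (1,2): pos 7,14 vel 4,-4 -> gap=7, closing at 8/unit, collide at t=7/8
Earliest collision: t=7/8 between 1 and 2

Answer: 7/8 1 2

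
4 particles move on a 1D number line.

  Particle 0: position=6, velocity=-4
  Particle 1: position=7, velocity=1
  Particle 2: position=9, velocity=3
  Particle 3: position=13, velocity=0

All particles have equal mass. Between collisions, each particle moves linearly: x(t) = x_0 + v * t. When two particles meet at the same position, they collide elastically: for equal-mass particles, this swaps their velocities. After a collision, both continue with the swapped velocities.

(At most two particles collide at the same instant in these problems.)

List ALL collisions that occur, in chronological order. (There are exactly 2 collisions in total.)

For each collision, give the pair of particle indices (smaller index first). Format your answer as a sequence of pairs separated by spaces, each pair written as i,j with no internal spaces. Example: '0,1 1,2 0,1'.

Answer: 2,3 1,2

Derivation:
Collision at t=4/3: particles 2 and 3 swap velocities; positions: p0=2/3 p1=25/3 p2=13 p3=13; velocities now: v0=-4 v1=1 v2=0 v3=3
Collision at t=6: particles 1 and 2 swap velocities; positions: p0=-18 p1=13 p2=13 p3=27; velocities now: v0=-4 v1=0 v2=1 v3=3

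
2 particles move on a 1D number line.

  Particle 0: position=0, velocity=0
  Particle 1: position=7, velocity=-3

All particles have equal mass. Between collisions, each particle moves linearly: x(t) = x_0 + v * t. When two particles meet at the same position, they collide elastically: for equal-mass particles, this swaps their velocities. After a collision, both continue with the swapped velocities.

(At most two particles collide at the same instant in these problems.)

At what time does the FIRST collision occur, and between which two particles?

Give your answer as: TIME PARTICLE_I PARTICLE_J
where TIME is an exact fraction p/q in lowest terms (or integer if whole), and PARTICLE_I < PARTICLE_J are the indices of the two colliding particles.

Answer: 7/3 0 1

Derivation:
Pair (0,1): pos 0,7 vel 0,-3 -> gap=7, closing at 3/unit, collide at t=7/3
Earliest collision: t=7/3 between 0 and 1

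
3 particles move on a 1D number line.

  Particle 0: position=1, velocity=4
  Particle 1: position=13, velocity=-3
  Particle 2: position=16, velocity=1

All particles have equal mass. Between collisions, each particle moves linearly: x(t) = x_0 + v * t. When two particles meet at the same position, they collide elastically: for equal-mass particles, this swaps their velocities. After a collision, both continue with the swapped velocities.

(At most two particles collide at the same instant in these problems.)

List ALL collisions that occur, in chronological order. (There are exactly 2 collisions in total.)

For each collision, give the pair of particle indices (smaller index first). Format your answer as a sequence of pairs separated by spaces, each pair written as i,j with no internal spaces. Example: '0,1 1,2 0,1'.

Collision at t=12/7: particles 0 and 1 swap velocities; positions: p0=55/7 p1=55/7 p2=124/7; velocities now: v0=-3 v1=4 v2=1
Collision at t=5: particles 1 and 2 swap velocities; positions: p0=-2 p1=21 p2=21; velocities now: v0=-3 v1=1 v2=4

Answer: 0,1 1,2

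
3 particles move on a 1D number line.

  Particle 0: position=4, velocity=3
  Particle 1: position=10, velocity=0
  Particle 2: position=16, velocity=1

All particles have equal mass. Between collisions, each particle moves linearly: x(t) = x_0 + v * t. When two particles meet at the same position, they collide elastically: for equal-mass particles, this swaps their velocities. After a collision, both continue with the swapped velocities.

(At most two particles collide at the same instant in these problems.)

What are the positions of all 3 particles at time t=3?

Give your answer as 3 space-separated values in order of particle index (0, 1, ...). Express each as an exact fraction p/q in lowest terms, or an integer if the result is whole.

Answer: 10 13 19

Derivation:
Collision at t=2: particles 0 and 1 swap velocities; positions: p0=10 p1=10 p2=18; velocities now: v0=0 v1=3 v2=1
Advance to t=3 (no further collisions before then); velocities: v0=0 v1=3 v2=1; positions = 10 13 19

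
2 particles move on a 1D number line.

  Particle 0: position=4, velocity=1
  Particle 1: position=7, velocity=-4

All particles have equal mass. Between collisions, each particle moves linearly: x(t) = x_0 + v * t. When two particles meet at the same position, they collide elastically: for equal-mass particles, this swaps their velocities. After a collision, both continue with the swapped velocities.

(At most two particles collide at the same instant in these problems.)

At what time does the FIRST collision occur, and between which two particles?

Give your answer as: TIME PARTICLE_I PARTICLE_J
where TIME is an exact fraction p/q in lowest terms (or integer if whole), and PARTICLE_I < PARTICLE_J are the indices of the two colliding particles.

Answer: 3/5 0 1

Derivation:
Pair (0,1): pos 4,7 vel 1,-4 -> gap=3, closing at 5/unit, collide at t=3/5
Earliest collision: t=3/5 between 0 and 1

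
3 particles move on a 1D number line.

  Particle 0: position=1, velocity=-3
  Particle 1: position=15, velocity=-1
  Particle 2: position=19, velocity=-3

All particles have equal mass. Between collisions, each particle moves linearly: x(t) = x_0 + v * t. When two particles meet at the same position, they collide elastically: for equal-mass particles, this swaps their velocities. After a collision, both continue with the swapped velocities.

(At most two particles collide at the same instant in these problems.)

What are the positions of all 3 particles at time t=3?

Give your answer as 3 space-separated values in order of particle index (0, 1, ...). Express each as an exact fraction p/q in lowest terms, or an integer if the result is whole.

Collision at t=2: particles 1 and 2 swap velocities; positions: p0=-5 p1=13 p2=13; velocities now: v0=-3 v1=-3 v2=-1
Advance to t=3 (no further collisions before then); velocities: v0=-3 v1=-3 v2=-1; positions = -8 10 12

Answer: -8 10 12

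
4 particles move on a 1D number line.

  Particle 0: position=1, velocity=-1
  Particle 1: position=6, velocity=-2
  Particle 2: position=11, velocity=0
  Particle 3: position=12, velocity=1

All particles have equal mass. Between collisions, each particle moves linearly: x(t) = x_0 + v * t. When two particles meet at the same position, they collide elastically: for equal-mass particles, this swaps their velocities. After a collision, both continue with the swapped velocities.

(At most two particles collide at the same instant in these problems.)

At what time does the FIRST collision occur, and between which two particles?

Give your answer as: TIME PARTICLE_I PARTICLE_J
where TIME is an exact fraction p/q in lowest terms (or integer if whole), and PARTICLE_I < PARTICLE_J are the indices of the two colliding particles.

Pair (0,1): pos 1,6 vel -1,-2 -> gap=5, closing at 1/unit, collide at t=5
Pair (1,2): pos 6,11 vel -2,0 -> not approaching (rel speed -2 <= 0)
Pair (2,3): pos 11,12 vel 0,1 -> not approaching (rel speed -1 <= 0)
Earliest collision: t=5 between 0 and 1

Answer: 5 0 1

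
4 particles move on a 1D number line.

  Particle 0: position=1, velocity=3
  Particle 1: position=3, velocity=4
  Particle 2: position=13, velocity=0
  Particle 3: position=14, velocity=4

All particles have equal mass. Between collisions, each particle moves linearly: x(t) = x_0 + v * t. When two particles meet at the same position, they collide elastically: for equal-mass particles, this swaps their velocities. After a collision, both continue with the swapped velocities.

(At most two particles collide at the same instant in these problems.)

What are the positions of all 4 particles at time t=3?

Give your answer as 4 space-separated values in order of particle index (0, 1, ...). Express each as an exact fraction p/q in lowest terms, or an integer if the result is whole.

Collision at t=5/2: particles 1 and 2 swap velocities; positions: p0=17/2 p1=13 p2=13 p3=24; velocities now: v0=3 v1=0 v2=4 v3=4
Advance to t=3 (no further collisions before then); velocities: v0=3 v1=0 v2=4 v3=4; positions = 10 13 15 26

Answer: 10 13 15 26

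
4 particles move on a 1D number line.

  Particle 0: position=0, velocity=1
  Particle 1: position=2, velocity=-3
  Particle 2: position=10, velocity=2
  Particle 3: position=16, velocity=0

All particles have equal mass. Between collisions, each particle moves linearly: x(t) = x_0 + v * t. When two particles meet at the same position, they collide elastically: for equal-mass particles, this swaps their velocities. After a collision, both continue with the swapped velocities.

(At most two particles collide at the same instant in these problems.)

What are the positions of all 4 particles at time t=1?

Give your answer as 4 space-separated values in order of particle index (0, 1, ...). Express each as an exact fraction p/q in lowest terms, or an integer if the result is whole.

Collision at t=1/2: particles 0 and 1 swap velocities; positions: p0=1/2 p1=1/2 p2=11 p3=16; velocities now: v0=-3 v1=1 v2=2 v3=0
Advance to t=1 (no further collisions before then); velocities: v0=-3 v1=1 v2=2 v3=0; positions = -1 1 12 16

Answer: -1 1 12 16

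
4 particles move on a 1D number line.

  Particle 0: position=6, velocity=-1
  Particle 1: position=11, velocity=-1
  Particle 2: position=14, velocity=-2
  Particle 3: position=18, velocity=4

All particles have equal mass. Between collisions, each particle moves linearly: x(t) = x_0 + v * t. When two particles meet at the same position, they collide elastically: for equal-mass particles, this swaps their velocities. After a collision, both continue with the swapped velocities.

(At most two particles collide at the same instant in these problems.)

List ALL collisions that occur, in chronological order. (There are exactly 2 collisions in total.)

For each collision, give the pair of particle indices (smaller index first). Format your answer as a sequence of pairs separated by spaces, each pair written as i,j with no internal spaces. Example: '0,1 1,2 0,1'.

Answer: 1,2 0,1

Derivation:
Collision at t=3: particles 1 and 2 swap velocities; positions: p0=3 p1=8 p2=8 p3=30; velocities now: v0=-1 v1=-2 v2=-1 v3=4
Collision at t=8: particles 0 and 1 swap velocities; positions: p0=-2 p1=-2 p2=3 p3=50; velocities now: v0=-2 v1=-1 v2=-1 v3=4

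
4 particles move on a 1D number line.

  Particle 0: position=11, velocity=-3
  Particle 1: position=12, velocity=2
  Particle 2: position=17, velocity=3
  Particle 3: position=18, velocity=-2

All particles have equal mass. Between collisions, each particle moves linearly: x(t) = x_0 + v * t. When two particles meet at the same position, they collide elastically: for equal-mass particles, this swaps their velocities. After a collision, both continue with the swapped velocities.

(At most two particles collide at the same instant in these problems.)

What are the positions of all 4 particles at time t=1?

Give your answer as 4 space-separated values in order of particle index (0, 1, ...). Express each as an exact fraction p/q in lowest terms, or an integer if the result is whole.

Answer: 8 14 16 20

Derivation:
Collision at t=1/5: particles 2 and 3 swap velocities; positions: p0=52/5 p1=62/5 p2=88/5 p3=88/5; velocities now: v0=-3 v1=2 v2=-2 v3=3
Advance to t=1 (no further collisions before then); velocities: v0=-3 v1=2 v2=-2 v3=3; positions = 8 14 16 20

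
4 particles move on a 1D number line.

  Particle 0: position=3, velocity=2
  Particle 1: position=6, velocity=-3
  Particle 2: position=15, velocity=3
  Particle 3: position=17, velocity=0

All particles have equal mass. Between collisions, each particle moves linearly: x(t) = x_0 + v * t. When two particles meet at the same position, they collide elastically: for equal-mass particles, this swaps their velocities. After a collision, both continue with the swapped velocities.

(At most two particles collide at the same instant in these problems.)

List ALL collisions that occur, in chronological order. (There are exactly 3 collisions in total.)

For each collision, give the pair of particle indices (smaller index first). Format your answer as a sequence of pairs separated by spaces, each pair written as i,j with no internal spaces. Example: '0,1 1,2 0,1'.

Answer: 0,1 2,3 1,2

Derivation:
Collision at t=3/5: particles 0 and 1 swap velocities; positions: p0=21/5 p1=21/5 p2=84/5 p3=17; velocities now: v0=-3 v1=2 v2=3 v3=0
Collision at t=2/3: particles 2 and 3 swap velocities; positions: p0=4 p1=13/3 p2=17 p3=17; velocities now: v0=-3 v1=2 v2=0 v3=3
Collision at t=7: particles 1 and 2 swap velocities; positions: p0=-15 p1=17 p2=17 p3=36; velocities now: v0=-3 v1=0 v2=2 v3=3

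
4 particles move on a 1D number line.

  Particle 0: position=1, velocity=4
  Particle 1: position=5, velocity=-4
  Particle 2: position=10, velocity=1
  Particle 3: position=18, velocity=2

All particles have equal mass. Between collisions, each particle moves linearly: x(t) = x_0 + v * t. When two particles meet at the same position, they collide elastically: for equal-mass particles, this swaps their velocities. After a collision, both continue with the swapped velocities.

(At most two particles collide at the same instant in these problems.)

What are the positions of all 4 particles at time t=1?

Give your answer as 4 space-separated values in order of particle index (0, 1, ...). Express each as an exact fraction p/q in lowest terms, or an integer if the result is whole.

Answer: 1 5 11 20

Derivation:
Collision at t=1/2: particles 0 and 1 swap velocities; positions: p0=3 p1=3 p2=21/2 p3=19; velocities now: v0=-4 v1=4 v2=1 v3=2
Advance to t=1 (no further collisions before then); velocities: v0=-4 v1=4 v2=1 v3=2; positions = 1 5 11 20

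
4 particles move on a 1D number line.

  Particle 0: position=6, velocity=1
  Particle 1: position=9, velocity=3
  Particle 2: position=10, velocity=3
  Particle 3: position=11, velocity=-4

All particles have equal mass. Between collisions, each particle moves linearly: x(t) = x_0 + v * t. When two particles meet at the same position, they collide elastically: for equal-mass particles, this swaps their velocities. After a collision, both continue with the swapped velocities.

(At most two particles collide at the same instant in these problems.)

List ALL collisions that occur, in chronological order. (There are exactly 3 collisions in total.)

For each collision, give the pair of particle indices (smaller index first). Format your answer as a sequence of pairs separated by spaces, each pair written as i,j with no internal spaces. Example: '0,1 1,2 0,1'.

Collision at t=1/7: particles 2 and 3 swap velocities; positions: p0=43/7 p1=66/7 p2=73/7 p3=73/7; velocities now: v0=1 v1=3 v2=-4 v3=3
Collision at t=2/7: particles 1 and 2 swap velocities; positions: p0=44/7 p1=69/7 p2=69/7 p3=76/7; velocities now: v0=1 v1=-4 v2=3 v3=3
Collision at t=1: particles 0 and 1 swap velocities; positions: p0=7 p1=7 p2=12 p3=13; velocities now: v0=-4 v1=1 v2=3 v3=3

Answer: 2,3 1,2 0,1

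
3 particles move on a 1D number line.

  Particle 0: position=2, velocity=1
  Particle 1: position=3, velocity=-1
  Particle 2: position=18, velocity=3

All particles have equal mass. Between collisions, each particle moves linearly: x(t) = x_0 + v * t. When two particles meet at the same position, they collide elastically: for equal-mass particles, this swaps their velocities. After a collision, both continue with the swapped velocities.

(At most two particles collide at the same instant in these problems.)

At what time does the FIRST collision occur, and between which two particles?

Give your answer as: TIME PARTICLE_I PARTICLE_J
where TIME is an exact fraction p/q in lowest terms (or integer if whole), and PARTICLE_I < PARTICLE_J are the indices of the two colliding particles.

Pair (0,1): pos 2,3 vel 1,-1 -> gap=1, closing at 2/unit, collide at t=1/2
Pair (1,2): pos 3,18 vel -1,3 -> not approaching (rel speed -4 <= 0)
Earliest collision: t=1/2 between 0 and 1

Answer: 1/2 0 1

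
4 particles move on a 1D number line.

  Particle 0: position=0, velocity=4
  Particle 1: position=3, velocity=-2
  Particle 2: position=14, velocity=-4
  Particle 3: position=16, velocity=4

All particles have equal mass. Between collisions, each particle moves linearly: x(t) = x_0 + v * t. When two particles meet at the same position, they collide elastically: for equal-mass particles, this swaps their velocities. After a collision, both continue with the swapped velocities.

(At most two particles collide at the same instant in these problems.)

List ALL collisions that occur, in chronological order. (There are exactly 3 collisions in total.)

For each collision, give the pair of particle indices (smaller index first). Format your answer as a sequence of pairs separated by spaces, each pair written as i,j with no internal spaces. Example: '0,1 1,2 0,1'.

Answer: 0,1 1,2 0,1

Derivation:
Collision at t=1/2: particles 0 and 1 swap velocities; positions: p0=2 p1=2 p2=12 p3=18; velocities now: v0=-2 v1=4 v2=-4 v3=4
Collision at t=7/4: particles 1 and 2 swap velocities; positions: p0=-1/2 p1=7 p2=7 p3=23; velocities now: v0=-2 v1=-4 v2=4 v3=4
Collision at t=11/2: particles 0 and 1 swap velocities; positions: p0=-8 p1=-8 p2=22 p3=38; velocities now: v0=-4 v1=-2 v2=4 v3=4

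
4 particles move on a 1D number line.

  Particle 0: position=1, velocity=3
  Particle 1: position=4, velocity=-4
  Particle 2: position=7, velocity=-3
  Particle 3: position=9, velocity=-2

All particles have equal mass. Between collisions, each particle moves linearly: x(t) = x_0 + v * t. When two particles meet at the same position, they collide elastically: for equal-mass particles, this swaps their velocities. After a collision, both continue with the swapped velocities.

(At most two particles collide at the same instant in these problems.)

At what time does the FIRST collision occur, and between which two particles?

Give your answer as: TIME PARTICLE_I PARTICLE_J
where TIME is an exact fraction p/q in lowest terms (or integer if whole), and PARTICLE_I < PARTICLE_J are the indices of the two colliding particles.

Answer: 3/7 0 1

Derivation:
Pair (0,1): pos 1,4 vel 3,-4 -> gap=3, closing at 7/unit, collide at t=3/7
Pair (1,2): pos 4,7 vel -4,-3 -> not approaching (rel speed -1 <= 0)
Pair (2,3): pos 7,9 vel -3,-2 -> not approaching (rel speed -1 <= 0)
Earliest collision: t=3/7 between 0 and 1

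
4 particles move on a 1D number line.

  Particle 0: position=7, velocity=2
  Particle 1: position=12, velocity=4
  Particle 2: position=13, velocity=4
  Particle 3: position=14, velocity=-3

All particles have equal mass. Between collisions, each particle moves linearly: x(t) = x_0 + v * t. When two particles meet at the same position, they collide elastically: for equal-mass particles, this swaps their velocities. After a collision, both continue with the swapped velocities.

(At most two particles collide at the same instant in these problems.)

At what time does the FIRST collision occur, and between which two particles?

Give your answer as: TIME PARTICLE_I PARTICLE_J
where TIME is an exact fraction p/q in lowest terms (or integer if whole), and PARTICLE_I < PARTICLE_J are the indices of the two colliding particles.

Pair (0,1): pos 7,12 vel 2,4 -> not approaching (rel speed -2 <= 0)
Pair (1,2): pos 12,13 vel 4,4 -> not approaching (rel speed 0 <= 0)
Pair (2,3): pos 13,14 vel 4,-3 -> gap=1, closing at 7/unit, collide at t=1/7
Earliest collision: t=1/7 between 2 and 3

Answer: 1/7 2 3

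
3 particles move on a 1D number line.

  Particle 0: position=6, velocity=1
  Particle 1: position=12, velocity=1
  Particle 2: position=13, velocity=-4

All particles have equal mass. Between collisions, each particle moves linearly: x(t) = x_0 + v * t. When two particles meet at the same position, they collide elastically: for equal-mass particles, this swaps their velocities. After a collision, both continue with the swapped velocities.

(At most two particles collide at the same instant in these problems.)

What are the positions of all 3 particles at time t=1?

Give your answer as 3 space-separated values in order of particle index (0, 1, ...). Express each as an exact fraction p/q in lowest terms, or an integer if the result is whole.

Answer: 7 9 13

Derivation:
Collision at t=1/5: particles 1 and 2 swap velocities; positions: p0=31/5 p1=61/5 p2=61/5; velocities now: v0=1 v1=-4 v2=1
Advance to t=1 (no further collisions before then); velocities: v0=1 v1=-4 v2=1; positions = 7 9 13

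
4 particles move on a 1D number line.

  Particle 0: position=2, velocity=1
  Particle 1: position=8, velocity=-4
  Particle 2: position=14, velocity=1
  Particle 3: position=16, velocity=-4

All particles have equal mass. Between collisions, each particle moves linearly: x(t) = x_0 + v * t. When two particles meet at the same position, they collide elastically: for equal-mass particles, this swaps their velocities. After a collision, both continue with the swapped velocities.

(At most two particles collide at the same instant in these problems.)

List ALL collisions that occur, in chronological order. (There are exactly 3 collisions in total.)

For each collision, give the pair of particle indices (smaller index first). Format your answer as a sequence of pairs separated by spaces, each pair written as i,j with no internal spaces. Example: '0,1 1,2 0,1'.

Answer: 2,3 0,1 1,2

Derivation:
Collision at t=2/5: particles 2 and 3 swap velocities; positions: p0=12/5 p1=32/5 p2=72/5 p3=72/5; velocities now: v0=1 v1=-4 v2=-4 v3=1
Collision at t=6/5: particles 0 and 1 swap velocities; positions: p0=16/5 p1=16/5 p2=56/5 p3=76/5; velocities now: v0=-4 v1=1 v2=-4 v3=1
Collision at t=14/5: particles 1 and 2 swap velocities; positions: p0=-16/5 p1=24/5 p2=24/5 p3=84/5; velocities now: v0=-4 v1=-4 v2=1 v3=1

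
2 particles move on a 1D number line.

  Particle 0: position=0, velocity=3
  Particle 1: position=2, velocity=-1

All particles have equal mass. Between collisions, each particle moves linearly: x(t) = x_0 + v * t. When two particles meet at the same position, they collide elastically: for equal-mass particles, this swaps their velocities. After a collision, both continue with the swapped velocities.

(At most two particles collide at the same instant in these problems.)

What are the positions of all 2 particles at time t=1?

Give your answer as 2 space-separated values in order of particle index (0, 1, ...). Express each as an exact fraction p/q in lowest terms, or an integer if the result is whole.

Collision at t=1/2: particles 0 and 1 swap velocities; positions: p0=3/2 p1=3/2; velocities now: v0=-1 v1=3
Advance to t=1 (no further collisions before then); velocities: v0=-1 v1=3; positions = 1 3

Answer: 1 3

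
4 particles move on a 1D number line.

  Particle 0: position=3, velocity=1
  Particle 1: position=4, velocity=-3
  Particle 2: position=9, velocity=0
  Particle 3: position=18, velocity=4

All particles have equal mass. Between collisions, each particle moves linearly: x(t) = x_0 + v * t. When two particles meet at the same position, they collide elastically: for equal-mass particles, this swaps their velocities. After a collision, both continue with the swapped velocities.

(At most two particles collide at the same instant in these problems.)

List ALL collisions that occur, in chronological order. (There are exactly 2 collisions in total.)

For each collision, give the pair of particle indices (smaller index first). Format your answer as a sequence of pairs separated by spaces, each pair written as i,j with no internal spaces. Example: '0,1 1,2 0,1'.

Collision at t=1/4: particles 0 and 1 swap velocities; positions: p0=13/4 p1=13/4 p2=9 p3=19; velocities now: v0=-3 v1=1 v2=0 v3=4
Collision at t=6: particles 1 and 2 swap velocities; positions: p0=-14 p1=9 p2=9 p3=42; velocities now: v0=-3 v1=0 v2=1 v3=4

Answer: 0,1 1,2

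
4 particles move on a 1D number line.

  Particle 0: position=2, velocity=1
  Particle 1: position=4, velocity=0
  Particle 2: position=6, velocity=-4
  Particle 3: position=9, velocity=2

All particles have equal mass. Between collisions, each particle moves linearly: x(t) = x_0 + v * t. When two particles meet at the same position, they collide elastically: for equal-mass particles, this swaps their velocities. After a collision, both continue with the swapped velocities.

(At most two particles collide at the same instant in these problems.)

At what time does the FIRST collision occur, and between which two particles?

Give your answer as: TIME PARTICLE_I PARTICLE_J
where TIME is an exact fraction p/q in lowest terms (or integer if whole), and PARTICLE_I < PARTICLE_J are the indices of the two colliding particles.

Pair (0,1): pos 2,4 vel 1,0 -> gap=2, closing at 1/unit, collide at t=2
Pair (1,2): pos 4,6 vel 0,-4 -> gap=2, closing at 4/unit, collide at t=1/2
Pair (2,3): pos 6,9 vel -4,2 -> not approaching (rel speed -6 <= 0)
Earliest collision: t=1/2 between 1 and 2

Answer: 1/2 1 2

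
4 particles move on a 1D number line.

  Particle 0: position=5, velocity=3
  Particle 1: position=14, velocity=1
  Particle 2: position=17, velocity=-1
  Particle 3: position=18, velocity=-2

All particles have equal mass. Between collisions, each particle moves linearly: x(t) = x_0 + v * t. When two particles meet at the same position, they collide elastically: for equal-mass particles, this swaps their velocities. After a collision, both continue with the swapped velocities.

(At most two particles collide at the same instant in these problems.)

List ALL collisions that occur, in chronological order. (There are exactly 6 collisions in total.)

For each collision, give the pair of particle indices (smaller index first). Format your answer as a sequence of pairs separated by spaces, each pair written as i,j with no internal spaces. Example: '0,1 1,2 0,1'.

Collision at t=1: particles 2 and 3 swap velocities; positions: p0=8 p1=15 p2=16 p3=16; velocities now: v0=3 v1=1 v2=-2 v3=-1
Collision at t=4/3: particles 1 and 2 swap velocities; positions: p0=9 p1=46/3 p2=46/3 p3=47/3; velocities now: v0=3 v1=-2 v2=1 v3=-1
Collision at t=3/2: particles 2 and 3 swap velocities; positions: p0=19/2 p1=15 p2=31/2 p3=31/2; velocities now: v0=3 v1=-2 v2=-1 v3=1
Collision at t=13/5: particles 0 and 1 swap velocities; positions: p0=64/5 p1=64/5 p2=72/5 p3=83/5; velocities now: v0=-2 v1=3 v2=-1 v3=1
Collision at t=3: particles 1 and 2 swap velocities; positions: p0=12 p1=14 p2=14 p3=17; velocities now: v0=-2 v1=-1 v2=3 v3=1
Collision at t=9/2: particles 2 and 3 swap velocities; positions: p0=9 p1=25/2 p2=37/2 p3=37/2; velocities now: v0=-2 v1=-1 v2=1 v3=3

Answer: 2,3 1,2 2,3 0,1 1,2 2,3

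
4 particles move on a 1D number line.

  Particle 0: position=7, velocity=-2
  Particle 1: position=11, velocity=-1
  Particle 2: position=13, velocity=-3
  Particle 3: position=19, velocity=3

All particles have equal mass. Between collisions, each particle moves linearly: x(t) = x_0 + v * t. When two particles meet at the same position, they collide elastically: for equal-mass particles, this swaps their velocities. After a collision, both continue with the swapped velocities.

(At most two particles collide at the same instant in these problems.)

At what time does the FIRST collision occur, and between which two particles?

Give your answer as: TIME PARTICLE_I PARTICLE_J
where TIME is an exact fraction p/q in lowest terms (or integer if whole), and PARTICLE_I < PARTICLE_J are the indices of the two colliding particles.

Pair (0,1): pos 7,11 vel -2,-1 -> not approaching (rel speed -1 <= 0)
Pair (1,2): pos 11,13 vel -1,-3 -> gap=2, closing at 2/unit, collide at t=1
Pair (2,3): pos 13,19 vel -3,3 -> not approaching (rel speed -6 <= 0)
Earliest collision: t=1 between 1 and 2

Answer: 1 1 2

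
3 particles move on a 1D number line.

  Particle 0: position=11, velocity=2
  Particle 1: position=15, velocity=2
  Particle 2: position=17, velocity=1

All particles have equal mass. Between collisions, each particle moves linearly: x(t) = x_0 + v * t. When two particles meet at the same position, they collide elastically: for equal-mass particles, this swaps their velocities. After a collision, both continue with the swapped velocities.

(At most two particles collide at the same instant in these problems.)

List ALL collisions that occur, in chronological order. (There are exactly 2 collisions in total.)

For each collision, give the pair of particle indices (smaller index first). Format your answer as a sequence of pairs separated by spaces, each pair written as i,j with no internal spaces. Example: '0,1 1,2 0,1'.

Collision at t=2: particles 1 and 2 swap velocities; positions: p0=15 p1=19 p2=19; velocities now: v0=2 v1=1 v2=2
Collision at t=6: particles 0 and 1 swap velocities; positions: p0=23 p1=23 p2=27; velocities now: v0=1 v1=2 v2=2

Answer: 1,2 0,1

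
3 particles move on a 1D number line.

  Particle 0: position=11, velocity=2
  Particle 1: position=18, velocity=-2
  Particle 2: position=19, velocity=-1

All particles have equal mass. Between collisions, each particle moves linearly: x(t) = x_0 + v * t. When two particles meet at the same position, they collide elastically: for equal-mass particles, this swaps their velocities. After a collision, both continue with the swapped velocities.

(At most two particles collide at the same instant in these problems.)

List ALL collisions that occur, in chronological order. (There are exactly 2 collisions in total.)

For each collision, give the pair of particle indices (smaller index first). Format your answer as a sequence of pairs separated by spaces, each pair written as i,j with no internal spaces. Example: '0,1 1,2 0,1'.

Answer: 0,1 1,2

Derivation:
Collision at t=7/4: particles 0 and 1 swap velocities; positions: p0=29/2 p1=29/2 p2=69/4; velocities now: v0=-2 v1=2 v2=-1
Collision at t=8/3: particles 1 and 2 swap velocities; positions: p0=38/3 p1=49/3 p2=49/3; velocities now: v0=-2 v1=-1 v2=2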